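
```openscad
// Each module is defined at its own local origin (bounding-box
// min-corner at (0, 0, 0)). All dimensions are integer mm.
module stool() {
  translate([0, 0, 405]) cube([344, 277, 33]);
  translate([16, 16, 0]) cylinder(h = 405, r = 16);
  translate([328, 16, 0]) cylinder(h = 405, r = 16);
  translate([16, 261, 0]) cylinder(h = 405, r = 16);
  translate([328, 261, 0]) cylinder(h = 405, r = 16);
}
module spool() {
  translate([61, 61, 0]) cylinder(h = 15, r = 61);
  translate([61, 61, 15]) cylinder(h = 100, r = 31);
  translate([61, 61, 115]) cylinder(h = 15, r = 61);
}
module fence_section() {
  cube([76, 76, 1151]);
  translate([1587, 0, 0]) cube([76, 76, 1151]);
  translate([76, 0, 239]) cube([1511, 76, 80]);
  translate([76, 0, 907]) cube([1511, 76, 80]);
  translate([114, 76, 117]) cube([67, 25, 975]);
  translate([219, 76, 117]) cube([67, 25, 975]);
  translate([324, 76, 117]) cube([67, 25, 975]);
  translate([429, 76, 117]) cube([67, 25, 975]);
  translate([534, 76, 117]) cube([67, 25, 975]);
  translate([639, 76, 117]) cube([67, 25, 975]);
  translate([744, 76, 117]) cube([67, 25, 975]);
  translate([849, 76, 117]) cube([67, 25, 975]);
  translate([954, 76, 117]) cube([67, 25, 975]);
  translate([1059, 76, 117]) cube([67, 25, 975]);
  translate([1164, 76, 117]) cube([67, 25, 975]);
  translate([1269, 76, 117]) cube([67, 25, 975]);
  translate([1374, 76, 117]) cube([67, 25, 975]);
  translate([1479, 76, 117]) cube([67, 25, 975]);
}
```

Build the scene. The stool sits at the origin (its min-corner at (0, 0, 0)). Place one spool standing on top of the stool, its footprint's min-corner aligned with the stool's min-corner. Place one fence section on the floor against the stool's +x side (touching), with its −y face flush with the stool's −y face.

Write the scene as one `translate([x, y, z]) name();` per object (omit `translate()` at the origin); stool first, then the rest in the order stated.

stool();
translate([0, 0, 438]) spool();
translate([344, 0, 0]) fence_section();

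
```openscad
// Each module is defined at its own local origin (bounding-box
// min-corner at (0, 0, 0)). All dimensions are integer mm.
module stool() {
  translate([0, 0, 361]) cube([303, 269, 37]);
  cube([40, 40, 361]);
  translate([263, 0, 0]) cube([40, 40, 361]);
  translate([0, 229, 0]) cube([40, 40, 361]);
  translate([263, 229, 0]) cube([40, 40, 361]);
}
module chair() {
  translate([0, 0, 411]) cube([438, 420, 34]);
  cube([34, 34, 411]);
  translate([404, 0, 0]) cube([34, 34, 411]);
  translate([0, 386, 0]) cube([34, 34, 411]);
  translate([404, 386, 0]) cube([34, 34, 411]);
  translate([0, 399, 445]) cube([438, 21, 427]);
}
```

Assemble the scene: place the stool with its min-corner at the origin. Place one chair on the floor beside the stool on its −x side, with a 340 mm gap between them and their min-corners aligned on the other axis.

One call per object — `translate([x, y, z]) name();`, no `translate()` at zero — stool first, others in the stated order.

stool();
translate([-778, 0, 0]) chair();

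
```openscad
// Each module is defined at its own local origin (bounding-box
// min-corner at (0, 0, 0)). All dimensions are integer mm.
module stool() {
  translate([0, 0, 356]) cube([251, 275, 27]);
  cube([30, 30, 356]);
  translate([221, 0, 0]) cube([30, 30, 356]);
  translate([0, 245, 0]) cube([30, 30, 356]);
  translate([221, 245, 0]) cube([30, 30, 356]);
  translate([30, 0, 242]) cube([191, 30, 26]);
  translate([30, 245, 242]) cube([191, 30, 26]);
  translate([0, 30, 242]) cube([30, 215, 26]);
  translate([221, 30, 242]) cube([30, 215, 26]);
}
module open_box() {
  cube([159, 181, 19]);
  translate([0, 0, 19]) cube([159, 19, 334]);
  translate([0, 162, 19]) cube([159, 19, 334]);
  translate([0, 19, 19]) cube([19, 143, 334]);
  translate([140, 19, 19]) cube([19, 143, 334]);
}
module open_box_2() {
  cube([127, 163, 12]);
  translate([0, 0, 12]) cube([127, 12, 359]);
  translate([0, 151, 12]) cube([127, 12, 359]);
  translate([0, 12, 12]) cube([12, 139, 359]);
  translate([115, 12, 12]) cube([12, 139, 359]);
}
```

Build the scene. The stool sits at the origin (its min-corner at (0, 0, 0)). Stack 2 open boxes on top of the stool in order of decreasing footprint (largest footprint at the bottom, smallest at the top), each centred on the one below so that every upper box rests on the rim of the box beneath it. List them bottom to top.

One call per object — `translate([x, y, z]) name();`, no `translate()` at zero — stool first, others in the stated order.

stool();
translate([46, 47, 383]) open_box();
translate([62, 56, 736]) open_box_2();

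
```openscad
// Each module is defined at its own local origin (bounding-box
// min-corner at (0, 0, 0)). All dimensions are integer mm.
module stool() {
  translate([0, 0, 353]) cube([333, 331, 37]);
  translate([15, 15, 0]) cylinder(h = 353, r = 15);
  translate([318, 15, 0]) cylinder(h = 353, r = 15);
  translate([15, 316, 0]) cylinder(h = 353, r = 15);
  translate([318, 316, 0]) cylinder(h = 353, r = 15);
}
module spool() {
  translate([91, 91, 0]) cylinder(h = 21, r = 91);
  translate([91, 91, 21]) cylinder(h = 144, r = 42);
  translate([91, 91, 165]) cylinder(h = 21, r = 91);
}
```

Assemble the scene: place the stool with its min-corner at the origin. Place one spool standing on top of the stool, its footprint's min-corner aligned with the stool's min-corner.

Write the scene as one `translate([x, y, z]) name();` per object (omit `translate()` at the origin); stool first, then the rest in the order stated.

stool();
translate([0, 0, 390]) spool();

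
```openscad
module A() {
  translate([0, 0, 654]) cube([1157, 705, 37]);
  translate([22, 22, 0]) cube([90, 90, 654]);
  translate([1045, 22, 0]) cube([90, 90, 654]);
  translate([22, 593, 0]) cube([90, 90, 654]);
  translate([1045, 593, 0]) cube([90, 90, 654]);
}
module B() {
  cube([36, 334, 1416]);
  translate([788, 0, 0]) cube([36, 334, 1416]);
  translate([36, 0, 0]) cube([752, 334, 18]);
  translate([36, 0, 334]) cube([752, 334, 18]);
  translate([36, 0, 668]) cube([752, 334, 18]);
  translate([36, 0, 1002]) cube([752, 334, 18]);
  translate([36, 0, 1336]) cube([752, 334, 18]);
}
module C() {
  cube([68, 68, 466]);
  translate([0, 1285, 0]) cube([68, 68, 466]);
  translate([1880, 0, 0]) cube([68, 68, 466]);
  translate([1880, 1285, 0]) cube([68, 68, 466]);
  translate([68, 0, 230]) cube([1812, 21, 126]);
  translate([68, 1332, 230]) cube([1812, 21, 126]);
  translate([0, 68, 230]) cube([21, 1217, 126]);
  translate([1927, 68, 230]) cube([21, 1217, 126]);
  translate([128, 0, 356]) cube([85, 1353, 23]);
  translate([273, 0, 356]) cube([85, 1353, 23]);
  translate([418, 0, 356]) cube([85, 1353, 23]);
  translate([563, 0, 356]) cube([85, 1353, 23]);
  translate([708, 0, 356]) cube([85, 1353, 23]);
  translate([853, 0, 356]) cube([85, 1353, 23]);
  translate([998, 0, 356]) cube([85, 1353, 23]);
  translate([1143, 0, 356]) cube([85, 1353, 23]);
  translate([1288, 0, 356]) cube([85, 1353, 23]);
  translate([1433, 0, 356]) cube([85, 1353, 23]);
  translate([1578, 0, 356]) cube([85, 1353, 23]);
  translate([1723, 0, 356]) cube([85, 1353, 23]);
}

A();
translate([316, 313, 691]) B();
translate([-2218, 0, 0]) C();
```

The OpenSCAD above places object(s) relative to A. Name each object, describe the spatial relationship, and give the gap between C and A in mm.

A is a table. B is a bookshelf. C is a bed frame. The bookshelf is on top of the table. The bed frame is on the floor beside the table on its −x side. The gap between the bed frame and the table is 270 mm.

The bed frame's nearest face is 270 mm from the table's −x face.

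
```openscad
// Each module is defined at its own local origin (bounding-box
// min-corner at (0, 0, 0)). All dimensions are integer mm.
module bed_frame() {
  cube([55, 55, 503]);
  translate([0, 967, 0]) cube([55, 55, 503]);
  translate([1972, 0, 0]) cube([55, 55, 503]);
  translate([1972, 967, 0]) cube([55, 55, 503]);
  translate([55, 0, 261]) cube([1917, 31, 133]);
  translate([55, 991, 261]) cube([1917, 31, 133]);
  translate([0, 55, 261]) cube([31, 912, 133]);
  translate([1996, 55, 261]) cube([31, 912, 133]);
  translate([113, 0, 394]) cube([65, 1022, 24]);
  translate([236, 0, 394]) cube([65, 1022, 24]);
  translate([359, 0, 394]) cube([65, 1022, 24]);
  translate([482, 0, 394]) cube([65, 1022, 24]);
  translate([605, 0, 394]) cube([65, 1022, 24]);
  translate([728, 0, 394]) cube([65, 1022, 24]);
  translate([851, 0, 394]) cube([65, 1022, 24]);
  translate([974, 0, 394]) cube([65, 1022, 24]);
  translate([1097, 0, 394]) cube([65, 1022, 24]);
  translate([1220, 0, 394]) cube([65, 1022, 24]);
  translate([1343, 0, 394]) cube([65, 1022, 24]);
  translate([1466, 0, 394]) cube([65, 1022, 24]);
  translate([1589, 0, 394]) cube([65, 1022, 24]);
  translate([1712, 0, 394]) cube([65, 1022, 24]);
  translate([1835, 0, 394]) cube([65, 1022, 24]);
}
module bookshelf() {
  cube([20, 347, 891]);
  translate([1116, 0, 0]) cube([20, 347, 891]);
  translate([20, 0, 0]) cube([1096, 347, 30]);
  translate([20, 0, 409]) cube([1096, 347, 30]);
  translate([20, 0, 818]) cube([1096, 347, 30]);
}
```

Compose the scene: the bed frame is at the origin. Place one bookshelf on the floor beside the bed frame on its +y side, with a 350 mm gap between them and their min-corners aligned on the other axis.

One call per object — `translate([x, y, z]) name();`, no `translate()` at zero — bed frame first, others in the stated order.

bed_frame();
translate([0, 1372, 0]) bookshelf();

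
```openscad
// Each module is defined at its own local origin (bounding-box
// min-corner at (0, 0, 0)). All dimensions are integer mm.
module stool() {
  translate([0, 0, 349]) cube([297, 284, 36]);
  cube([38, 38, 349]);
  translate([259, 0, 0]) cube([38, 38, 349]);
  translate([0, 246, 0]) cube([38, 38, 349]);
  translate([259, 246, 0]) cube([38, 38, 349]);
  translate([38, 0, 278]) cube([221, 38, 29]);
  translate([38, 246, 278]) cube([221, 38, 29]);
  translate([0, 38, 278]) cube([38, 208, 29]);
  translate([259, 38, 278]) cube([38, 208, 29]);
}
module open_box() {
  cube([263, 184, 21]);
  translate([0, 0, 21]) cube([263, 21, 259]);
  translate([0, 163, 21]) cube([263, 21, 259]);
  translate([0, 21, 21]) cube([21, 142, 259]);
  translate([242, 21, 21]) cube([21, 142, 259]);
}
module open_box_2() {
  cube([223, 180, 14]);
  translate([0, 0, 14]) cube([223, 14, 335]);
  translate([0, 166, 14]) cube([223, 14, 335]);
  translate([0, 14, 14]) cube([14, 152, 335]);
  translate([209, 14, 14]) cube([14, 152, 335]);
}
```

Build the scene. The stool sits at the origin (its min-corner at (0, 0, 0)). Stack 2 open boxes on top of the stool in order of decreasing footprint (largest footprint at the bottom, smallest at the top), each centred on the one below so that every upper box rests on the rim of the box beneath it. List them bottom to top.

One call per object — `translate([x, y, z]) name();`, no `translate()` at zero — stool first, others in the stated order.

stool();
translate([17, 50, 385]) open_box();
translate([37, 52, 665]) open_box_2();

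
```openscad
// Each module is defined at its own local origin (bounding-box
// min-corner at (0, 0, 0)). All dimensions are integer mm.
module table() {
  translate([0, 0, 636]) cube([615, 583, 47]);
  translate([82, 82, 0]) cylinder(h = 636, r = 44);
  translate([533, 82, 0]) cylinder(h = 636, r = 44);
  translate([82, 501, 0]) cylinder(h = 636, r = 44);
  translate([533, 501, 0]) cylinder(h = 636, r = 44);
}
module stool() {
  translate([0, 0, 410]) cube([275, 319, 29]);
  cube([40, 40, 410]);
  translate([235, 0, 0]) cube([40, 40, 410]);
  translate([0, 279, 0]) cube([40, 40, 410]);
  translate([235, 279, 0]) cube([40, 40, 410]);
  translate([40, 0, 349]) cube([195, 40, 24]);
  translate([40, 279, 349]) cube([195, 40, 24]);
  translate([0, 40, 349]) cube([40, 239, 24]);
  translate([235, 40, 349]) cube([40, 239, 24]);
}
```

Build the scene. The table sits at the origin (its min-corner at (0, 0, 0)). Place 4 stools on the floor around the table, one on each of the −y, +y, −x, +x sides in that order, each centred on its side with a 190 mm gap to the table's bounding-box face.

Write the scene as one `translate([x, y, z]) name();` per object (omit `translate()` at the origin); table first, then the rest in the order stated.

table();
translate([170, -509, 0]) stool();
translate([170, 773, 0]) stool();
translate([-465, 132, 0]) stool();
translate([805, 132, 0]) stool();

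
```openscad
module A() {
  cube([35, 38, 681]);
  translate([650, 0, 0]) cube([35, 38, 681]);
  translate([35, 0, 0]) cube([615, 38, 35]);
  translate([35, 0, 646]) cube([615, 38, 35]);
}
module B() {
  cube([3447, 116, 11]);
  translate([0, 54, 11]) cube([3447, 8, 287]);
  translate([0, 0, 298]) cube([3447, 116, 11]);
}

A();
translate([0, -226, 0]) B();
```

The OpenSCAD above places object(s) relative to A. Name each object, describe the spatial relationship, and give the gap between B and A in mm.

A is a picture frame. B is an I-beam. The I-beam is on the floor beside the picture frame on its −y side. The gap between the I-beam and the picture frame is 110 mm.

The I-beam's nearest face is 110 mm from the picture frame's −y face.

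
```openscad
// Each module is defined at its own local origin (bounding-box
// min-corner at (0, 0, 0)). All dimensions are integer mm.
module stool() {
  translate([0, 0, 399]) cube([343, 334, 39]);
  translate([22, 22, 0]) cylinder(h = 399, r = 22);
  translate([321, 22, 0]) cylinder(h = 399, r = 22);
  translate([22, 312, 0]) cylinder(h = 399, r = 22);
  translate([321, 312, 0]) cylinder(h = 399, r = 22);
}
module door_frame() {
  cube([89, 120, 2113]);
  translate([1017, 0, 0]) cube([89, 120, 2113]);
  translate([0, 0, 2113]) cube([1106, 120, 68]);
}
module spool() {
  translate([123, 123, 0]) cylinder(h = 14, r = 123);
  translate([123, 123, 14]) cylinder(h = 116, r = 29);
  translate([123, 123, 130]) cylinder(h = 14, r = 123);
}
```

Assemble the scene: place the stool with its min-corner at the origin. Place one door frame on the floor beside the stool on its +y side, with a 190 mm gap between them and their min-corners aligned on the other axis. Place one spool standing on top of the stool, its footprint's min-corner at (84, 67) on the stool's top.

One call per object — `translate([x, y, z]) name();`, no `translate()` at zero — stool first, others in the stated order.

stool();
translate([0, 524, 0]) door_frame();
translate([84, 67, 438]) spool();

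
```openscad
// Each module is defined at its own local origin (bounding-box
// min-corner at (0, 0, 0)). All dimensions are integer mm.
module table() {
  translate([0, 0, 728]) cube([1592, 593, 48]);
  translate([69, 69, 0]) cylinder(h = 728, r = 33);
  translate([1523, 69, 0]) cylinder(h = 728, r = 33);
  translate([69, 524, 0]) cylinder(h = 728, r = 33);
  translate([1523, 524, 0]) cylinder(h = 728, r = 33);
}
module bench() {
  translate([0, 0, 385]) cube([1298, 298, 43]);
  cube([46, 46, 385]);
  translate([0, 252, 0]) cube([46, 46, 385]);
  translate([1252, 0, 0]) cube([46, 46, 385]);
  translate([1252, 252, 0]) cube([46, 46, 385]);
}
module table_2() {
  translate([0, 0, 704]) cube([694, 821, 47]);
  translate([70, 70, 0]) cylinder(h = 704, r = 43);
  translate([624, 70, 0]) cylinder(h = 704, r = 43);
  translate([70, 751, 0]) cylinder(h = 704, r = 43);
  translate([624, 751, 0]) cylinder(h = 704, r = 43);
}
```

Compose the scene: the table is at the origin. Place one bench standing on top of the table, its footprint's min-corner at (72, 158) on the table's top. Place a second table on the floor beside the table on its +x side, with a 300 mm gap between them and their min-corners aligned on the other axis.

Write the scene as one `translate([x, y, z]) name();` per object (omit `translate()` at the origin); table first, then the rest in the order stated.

table();
translate([72, 158, 776]) bench();
translate([1892, 0, 0]) table_2();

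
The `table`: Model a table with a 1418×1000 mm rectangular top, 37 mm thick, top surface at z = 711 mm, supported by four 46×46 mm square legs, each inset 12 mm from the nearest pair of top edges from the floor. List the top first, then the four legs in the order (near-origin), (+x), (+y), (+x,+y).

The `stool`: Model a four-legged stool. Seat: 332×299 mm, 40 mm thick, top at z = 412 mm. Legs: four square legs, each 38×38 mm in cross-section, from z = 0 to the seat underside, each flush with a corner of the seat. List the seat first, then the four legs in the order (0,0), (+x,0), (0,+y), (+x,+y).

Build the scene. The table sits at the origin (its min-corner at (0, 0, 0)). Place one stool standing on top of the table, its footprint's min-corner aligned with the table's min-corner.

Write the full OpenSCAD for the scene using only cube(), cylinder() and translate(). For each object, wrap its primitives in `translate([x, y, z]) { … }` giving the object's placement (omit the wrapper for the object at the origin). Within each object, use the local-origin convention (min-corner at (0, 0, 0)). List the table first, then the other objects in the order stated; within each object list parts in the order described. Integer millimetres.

translate([0, 0, 674]) cube([1418, 1000, 37]);
translate([12, 12, 0]) cube([46, 46, 674]);
translate([1360, 12, 0]) cube([46, 46, 674]);
translate([12, 942, 0]) cube([46, 46, 674]);
translate([1360, 942, 0]) cube([46, 46, 674]);
translate([0, 0, 711]) {
  translate([0, 0, 372]) cube([332, 299, 40]);
  cube([38, 38, 372]);
  translate([294, 0, 0]) cube([38, 38, 372]);
  translate([0, 261, 0]) cube([38, 38, 372]);
  translate([294, 261, 0]) cube([38, 38, 372]);
}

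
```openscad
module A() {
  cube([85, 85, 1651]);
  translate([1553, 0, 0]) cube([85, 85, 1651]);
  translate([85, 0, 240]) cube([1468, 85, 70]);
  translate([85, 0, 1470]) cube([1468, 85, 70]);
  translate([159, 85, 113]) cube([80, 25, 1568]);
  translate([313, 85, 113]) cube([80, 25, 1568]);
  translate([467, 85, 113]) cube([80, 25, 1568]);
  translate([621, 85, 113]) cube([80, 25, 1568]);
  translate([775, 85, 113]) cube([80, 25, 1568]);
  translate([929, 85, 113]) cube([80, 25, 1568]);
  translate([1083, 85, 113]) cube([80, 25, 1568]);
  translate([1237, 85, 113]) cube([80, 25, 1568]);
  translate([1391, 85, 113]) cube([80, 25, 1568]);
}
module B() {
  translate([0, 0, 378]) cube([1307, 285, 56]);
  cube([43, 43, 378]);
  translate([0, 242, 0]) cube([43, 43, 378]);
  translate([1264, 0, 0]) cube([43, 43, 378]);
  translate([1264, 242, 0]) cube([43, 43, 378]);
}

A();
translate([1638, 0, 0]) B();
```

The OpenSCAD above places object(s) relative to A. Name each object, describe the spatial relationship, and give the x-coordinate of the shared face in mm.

A is a fence section. B is a bench. The bench is against the fence section's +x side, with their −y faces flush. The x-coordinate of the shared face is 1638 mm.

The fence section's +x face and the bench's −x face are both at x = 1638 mm.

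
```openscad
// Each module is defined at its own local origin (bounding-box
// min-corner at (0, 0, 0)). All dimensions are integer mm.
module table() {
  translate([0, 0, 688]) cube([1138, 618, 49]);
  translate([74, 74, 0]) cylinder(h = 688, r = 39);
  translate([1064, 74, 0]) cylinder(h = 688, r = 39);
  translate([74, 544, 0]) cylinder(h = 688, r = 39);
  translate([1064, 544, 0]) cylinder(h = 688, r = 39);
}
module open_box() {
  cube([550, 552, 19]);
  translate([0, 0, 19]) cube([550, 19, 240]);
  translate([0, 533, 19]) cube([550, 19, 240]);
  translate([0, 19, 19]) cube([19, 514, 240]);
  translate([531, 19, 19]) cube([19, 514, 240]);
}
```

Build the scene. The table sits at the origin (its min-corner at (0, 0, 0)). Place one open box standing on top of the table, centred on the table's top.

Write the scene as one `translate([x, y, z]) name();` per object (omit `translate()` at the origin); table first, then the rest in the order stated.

table();
translate([294, 33, 737]) open_box();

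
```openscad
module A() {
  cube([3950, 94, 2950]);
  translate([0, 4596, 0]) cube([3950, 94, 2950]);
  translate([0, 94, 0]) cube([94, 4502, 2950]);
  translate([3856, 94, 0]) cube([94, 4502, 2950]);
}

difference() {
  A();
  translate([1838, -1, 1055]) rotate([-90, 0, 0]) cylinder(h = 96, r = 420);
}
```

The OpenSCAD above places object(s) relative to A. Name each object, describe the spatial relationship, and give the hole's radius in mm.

A is a house frame. The house frame has a circular hole through its front wall. The hole's radius is 420 mm.

The subtracted cylinder has r = 420 mm.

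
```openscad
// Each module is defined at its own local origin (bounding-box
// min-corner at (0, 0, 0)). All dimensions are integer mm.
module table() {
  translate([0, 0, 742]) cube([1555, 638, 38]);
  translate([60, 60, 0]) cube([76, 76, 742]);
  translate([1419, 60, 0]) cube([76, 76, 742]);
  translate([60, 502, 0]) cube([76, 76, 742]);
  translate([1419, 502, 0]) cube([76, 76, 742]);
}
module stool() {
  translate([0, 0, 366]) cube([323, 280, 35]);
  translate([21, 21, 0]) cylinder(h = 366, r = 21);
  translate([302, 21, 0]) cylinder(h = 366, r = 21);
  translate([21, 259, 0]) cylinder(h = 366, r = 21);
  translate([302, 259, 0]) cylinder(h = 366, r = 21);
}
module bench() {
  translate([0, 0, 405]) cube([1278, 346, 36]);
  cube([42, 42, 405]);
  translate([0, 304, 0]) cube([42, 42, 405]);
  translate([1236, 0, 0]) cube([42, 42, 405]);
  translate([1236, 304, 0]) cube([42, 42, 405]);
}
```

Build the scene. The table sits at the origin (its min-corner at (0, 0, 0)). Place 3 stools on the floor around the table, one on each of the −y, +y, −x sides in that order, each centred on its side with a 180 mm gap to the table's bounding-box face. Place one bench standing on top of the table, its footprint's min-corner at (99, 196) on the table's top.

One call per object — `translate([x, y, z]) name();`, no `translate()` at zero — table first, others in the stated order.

table();
translate([616, -460, 0]) stool();
translate([616, 818, 0]) stool();
translate([-503, 179, 0]) stool();
translate([99, 196, 780]) bench();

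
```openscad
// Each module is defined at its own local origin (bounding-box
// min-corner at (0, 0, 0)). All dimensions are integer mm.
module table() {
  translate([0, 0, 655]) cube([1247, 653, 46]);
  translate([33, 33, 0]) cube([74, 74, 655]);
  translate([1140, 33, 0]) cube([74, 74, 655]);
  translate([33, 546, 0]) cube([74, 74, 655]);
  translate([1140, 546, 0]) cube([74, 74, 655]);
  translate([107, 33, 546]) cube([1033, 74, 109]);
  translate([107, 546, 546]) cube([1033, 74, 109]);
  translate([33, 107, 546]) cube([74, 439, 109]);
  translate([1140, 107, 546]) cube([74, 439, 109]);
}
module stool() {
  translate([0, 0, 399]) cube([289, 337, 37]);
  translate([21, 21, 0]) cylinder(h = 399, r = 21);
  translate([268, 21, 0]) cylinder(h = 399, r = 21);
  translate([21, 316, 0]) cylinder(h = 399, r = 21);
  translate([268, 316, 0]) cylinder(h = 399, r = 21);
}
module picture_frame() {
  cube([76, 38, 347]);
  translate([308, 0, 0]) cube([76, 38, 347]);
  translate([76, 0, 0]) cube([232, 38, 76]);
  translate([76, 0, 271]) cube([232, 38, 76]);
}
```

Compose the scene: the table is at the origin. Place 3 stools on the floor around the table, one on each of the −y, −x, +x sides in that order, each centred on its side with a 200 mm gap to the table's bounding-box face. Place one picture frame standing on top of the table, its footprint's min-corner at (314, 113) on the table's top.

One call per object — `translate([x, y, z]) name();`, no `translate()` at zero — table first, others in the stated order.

table();
translate([479, -537, 0]) stool();
translate([-489, 158, 0]) stool();
translate([1447, 158, 0]) stool();
translate([314, 113, 701]) picture_frame();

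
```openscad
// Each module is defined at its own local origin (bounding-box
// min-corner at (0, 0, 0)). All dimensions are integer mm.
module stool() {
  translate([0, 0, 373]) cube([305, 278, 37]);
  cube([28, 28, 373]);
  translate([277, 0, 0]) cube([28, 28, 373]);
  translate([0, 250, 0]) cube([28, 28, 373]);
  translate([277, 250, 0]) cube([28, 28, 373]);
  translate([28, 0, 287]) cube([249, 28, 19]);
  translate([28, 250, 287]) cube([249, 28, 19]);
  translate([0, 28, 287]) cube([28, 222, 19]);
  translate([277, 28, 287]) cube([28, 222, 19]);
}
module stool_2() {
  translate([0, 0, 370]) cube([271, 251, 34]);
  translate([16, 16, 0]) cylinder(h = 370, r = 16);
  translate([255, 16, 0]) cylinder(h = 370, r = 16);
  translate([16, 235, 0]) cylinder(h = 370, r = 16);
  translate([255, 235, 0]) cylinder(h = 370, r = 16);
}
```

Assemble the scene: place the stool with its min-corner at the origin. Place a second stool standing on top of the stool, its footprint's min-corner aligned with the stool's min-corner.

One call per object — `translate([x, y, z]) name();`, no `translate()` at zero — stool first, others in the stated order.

stool();
translate([0, 0, 410]) stool_2();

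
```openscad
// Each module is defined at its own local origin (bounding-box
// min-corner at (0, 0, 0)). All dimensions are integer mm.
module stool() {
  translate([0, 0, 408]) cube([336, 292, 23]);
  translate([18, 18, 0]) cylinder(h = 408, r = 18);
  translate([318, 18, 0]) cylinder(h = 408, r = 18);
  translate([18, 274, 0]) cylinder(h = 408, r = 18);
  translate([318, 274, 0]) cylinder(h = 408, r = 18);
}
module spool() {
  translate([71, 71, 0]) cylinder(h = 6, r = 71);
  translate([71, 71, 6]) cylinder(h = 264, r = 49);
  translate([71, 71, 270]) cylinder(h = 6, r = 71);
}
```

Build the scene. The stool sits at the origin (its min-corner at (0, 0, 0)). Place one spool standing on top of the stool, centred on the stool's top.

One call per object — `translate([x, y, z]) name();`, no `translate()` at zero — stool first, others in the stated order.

stool();
translate([97, 75, 431]) spool();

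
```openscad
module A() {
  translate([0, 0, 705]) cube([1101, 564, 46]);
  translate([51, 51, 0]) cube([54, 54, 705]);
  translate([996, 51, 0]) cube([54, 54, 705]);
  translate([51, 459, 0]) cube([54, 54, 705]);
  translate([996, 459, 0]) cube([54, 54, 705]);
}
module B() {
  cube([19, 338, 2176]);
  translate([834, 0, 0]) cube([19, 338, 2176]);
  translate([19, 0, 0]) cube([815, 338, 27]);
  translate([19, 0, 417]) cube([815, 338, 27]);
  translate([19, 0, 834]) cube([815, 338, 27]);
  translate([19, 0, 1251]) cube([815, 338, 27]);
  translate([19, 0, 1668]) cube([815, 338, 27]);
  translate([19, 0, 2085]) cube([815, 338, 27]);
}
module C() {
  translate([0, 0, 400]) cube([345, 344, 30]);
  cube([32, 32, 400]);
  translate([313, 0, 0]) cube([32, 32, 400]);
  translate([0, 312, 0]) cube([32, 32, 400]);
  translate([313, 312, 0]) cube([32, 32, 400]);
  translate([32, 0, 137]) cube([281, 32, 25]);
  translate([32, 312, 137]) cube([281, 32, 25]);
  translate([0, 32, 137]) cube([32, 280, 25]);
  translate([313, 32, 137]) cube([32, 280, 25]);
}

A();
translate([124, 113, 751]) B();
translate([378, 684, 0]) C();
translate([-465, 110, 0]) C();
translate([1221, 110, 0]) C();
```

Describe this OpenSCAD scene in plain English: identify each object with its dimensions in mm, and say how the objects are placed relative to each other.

A is a table: top 1101 mm (x) × 564 mm (y), 46 mm thick, upper face at z = 751 mm, on four 54×54 mm square legs, each inset 51 mm from the nearest pair of top edges, running from z = 0 to the bottom of the top.

B is a bookshelf 853 mm wide overall, 338 mm deep and 2176 mm tall. The two sides are 19 mm thick vertical panels. 6 horizontal shelves of 27 mm thickness span between the inner faces of the sides; the lowest shelf sits on the floor and shelves are stacked with a clear vertical gap of 390 mm between each pair.

C is a four-legged stool. The seat is a 345×344×30 mm slab whose top surface is at z = 430 mm; four square legs, each 32×32 mm in cross-section, run from the floor (z = 0) to the underside of the seat, each flush with a corner of the seat. Four stretchers, 32 mm wide and 25 mm tall, connect adjacent legs with their undersides at z = 137 mm, each running between the inner faces of the legs it joins and aligned with the legs' outer faces on the other axis.

The bookshelf is on top of the table, centred. Three stools sit around the table at the +y, −x, +x sides.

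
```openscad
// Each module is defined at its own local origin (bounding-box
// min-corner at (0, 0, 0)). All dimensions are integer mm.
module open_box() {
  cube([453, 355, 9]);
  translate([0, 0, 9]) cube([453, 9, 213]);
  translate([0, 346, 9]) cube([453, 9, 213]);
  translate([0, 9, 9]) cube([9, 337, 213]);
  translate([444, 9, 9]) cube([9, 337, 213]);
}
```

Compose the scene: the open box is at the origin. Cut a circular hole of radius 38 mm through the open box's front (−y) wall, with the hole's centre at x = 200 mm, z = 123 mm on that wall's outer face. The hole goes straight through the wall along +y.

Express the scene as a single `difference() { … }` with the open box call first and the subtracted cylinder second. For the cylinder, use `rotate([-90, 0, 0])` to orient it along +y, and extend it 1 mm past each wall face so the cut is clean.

difference() {
  open_box();
  translate([200, -1, 123]) rotate([-90, 0, 0]) cylinder(h = 11, r = 38);
}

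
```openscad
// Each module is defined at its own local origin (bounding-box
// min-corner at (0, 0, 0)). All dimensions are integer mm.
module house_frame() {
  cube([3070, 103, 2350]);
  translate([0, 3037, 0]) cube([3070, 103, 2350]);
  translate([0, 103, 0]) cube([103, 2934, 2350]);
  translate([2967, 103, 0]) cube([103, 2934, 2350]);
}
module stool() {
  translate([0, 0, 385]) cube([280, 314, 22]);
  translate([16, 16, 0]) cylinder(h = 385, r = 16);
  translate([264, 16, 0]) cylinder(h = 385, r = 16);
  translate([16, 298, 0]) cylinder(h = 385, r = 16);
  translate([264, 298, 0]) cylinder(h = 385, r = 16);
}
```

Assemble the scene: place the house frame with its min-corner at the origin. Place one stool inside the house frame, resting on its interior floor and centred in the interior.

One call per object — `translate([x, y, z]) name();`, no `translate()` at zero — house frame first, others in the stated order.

house_frame();
translate([1395, 1413, 0]) stool();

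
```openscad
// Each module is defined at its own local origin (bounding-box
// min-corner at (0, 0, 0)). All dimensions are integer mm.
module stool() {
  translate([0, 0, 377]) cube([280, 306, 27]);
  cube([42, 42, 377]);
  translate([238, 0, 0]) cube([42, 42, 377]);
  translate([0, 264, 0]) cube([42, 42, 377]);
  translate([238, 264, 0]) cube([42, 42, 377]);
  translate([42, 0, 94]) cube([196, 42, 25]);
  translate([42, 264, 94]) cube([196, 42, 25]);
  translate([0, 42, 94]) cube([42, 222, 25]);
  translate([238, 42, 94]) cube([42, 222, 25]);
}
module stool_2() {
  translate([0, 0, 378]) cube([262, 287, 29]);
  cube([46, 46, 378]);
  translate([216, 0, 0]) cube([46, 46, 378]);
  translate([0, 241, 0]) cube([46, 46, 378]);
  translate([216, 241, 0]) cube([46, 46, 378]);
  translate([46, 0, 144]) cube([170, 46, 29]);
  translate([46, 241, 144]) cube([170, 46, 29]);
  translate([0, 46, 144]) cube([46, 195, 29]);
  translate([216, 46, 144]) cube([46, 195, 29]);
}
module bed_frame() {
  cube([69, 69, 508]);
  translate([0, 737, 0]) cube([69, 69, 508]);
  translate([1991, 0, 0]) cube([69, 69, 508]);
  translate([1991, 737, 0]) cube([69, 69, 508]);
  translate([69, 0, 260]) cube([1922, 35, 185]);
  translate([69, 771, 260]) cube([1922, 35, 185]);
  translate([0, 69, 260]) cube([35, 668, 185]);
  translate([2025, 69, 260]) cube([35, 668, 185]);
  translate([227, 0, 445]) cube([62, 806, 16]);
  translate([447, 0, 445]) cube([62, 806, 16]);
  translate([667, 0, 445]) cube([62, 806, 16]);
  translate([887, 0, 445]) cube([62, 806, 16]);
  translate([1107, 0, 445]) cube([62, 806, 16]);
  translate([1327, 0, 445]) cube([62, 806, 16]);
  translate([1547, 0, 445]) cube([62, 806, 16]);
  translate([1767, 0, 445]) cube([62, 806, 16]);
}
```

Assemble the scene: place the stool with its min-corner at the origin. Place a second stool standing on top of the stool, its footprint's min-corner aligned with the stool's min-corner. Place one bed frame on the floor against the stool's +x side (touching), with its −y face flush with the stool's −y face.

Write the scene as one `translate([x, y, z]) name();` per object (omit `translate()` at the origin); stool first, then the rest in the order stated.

stool();
translate([0, 0, 404]) stool_2();
translate([280, 0, 0]) bed_frame();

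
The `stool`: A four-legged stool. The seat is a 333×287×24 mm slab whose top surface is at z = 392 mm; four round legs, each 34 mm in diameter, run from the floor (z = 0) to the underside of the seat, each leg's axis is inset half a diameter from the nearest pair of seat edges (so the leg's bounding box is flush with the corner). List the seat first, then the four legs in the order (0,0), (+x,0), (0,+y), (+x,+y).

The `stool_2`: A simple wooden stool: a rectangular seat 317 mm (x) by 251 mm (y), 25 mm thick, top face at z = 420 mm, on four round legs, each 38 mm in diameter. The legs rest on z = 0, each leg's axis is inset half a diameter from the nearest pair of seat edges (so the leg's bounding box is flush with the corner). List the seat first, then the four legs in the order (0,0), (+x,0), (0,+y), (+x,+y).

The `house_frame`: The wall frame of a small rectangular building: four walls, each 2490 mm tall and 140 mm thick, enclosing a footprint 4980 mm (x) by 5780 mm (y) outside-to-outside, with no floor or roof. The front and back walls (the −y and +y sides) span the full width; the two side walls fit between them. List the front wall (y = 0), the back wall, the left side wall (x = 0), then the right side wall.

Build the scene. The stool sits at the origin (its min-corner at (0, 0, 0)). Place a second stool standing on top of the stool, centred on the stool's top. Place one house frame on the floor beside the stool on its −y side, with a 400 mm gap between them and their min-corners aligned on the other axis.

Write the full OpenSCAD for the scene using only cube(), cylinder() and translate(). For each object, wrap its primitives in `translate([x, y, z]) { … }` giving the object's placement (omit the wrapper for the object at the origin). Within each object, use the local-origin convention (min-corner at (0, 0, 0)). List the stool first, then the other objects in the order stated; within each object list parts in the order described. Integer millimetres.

translate([0, 0, 368]) cube([333, 287, 24]);
translate([17, 17, 0]) cylinder(h = 368, r = 17);
translate([316, 17, 0]) cylinder(h = 368, r = 17);
translate([17, 270, 0]) cylinder(h = 368, r = 17);
translate([316, 270, 0]) cylinder(h = 368, r = 17);
translate([8, 18, 392]) {
  translate([0, 0, 395]) cube([317, 251, 25]);
  translate([19, 19, 0]) cylinder(h = 395, r = 19);
  translate([298, 19, 0]) cylinder(h = 395, r = 19);
  translate([19, 232, 0]) cylinder(h = 395, r = 19);
  translate([298, 232, 0]) cylinder(h = 395, r = 19);
}
translate([0, -6180, 0]) {
  cube([4980, 140, 2490]);
  translate([0, 5640, 0]) cube([4980, 140, 2490]);
  translate([0, 140, 0]) cube([140, 5500, 2490]);
  translate([4840, 140, 0]) cube([140, 5500, 2490]);
}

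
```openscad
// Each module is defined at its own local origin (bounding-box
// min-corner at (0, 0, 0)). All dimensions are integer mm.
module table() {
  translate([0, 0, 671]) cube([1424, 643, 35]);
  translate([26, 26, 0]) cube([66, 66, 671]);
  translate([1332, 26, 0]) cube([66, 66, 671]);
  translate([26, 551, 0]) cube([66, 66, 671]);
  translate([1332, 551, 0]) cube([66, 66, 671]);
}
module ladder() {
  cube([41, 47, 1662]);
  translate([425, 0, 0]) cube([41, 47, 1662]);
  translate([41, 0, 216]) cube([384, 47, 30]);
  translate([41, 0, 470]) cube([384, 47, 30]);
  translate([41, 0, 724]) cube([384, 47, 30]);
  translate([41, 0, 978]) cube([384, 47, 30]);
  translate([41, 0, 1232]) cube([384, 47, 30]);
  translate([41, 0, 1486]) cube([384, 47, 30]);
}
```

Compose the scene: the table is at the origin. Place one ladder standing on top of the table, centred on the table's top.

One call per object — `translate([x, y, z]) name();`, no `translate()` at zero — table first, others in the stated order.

table();
translate([479, 298, 706]) ladder();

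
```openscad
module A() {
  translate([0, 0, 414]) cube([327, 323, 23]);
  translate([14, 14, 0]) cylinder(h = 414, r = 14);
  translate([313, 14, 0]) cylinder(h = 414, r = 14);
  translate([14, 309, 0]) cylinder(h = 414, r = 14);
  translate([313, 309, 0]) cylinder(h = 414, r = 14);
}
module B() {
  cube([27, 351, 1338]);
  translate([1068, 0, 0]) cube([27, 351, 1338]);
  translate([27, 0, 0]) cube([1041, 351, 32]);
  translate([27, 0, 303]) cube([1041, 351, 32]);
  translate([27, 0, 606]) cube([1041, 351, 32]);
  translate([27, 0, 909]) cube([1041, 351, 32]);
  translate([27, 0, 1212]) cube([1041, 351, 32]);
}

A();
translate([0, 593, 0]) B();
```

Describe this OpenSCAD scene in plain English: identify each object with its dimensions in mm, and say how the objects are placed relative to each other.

A is a four-legged stool. The seat is a 327×323×23 mm slab whose top surface is at z = 437 mm; four round legs, each 28 mm in diameter, run from the floor (z = 0) to the underside of the seat, each leg's axis is inset half a diameter from the nearest pair of seat edges (so the leg's bounding box is flush with the corner).

B is an open bookshelf. Two side panels, each 27 mm thick, 351 mm deep and 1338 mm tall, stand 1095 mm apart (outside-to-outside). Between them sit 5 shelves, each 32 mm thick and 351 mm deep, spanning the full gap between the sides. The bottom shelf rests on the floor (its underside at z = 0) and the clear gap between one shelf's top and the next shelf's underside is 271 mm.

The bookshelf is on the floor beside the stool on its +y side.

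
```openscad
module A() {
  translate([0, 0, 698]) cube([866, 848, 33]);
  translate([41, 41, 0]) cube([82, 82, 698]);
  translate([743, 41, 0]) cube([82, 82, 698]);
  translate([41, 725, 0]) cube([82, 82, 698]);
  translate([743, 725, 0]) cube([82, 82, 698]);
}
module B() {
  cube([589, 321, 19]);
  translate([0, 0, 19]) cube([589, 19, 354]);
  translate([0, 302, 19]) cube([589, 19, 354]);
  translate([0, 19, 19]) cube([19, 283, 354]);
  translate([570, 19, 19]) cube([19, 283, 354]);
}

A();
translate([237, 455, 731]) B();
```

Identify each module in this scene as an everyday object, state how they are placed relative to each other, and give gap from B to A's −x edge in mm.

A is a table. B is an open box. The open box is on top of the table. The gap from the open box to the table's −x edge is 237 mm.

The open box's min-x is at 237; the table's min-x is 0; gap = 237 mm.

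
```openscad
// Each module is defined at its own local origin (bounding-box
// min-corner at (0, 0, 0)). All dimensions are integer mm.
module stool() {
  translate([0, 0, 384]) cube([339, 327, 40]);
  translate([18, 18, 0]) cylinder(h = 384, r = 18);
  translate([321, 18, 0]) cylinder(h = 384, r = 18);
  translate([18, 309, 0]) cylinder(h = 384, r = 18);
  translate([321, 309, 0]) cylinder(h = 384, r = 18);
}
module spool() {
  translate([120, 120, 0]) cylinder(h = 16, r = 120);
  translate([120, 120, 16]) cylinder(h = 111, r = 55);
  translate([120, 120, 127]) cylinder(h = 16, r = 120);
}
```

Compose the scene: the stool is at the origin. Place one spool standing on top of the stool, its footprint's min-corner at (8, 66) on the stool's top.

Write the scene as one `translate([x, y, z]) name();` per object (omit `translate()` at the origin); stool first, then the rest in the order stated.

stool();
translate([8, 66, 424]) spool();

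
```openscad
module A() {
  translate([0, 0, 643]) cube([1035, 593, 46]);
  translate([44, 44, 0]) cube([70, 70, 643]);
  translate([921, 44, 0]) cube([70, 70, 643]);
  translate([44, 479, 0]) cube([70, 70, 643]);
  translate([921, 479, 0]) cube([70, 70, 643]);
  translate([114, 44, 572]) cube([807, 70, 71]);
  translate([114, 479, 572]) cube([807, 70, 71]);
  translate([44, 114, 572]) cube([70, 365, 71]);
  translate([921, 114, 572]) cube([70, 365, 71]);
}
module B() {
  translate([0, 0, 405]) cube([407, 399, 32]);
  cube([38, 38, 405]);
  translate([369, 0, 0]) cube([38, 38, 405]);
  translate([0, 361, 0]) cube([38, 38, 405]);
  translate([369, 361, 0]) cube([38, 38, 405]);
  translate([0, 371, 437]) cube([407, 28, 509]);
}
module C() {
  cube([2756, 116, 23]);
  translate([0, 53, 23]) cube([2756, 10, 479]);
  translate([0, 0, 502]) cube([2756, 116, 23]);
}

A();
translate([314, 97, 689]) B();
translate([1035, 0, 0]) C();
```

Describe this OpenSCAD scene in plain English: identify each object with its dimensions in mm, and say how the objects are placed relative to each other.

A is a table with a 1035×593 mm rectangular top, 46 mm thick, top surface at z = 689 mm, supported by four 70×70 mm square legs, each inset 44 mm from the nearest pair of top edges, running from the floor. Four apron rails, 70 mm thick and 71 mm tall, run between adjacent legs with their top edges flush with the underside of the top and their outer faces flush with the legs' outer faces.

B is a chair. The seat is a 407×399×32 mm slab with its top at z = 437 mm, on four 38×38 mm corner legs (flush with the seat edges, standing on z = 0). A flat backrest 28 mm thick, 509 mm tall, spans the full seat width and rises from the seat top along its +y edge, rear face flush with the rear of the seat.

C is an I-beam lying along x, 2756 mm long. Overall section height 525 mm. Two flanges 116 mm wide (y) and 23 mm thick, one on the floor and one at the top; a web 10 mm thick runs between them, centred on the flange width.

The chair is on top of the table, centred. The I-beam is against the table's +x side, with their −y faces flush.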